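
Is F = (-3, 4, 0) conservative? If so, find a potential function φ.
Yes, F is conservative. φ = -3*x + 4*y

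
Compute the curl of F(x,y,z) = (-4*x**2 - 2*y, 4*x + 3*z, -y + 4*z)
(-4, 0, 6)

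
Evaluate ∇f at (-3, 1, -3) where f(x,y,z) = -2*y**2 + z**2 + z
(0, -4, -5)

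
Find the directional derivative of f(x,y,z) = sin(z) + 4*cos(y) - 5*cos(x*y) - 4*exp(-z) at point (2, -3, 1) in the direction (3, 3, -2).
sqrt(22)*(-8 + 3*E*(5*sin(6) + 4*sin(3)) - 2*E*cos(1))*exp(-1)/22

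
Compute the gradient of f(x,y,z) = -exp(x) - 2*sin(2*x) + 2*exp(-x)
(-4*cos(2*x) + sinh(x) - 3*cosh(x), 0, 0)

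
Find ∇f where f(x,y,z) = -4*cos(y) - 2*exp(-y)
(0, 4*sin(y) + 2*exp(-y), 0)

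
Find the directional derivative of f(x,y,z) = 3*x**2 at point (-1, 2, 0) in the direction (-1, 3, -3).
6*sqrt(19)/19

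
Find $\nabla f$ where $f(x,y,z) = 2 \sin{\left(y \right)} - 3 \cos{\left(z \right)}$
(0, 2*cos(y), 3*sin(z))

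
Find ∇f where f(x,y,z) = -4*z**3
(0, 0, -12*z**2)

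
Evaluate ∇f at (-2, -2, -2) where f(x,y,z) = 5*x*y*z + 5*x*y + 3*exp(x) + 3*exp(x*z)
(-6*exp(4) + 3*exp(-2) + 10, 10, 20 - 6*exp(4))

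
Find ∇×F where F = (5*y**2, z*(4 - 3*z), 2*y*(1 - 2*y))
(-8*y + 6*z - 2, 0, -10*y)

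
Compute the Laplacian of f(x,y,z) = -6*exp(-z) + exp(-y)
-6*exp(-z) + exp(-y)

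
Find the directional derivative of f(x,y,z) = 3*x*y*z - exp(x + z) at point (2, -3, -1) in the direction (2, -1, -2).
20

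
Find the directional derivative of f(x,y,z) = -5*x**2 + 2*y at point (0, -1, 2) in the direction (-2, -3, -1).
-3*sqrt(14)/7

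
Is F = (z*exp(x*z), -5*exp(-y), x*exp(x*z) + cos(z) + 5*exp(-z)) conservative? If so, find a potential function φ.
Yes, F is conservative. φ = exp(x*z) + sin(z) - 5*exp(-z) + 5*exp(-y)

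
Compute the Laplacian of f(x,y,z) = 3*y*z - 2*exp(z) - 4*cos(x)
-2*exp(z) + 4*cos(x)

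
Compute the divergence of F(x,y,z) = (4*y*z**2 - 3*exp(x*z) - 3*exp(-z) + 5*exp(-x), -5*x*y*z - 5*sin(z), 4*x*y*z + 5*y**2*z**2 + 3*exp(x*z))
4*x*y - 5*x*z + 3*x*exp(x*z) + 10*y**2*z - 3*z*exp(x*z) - 5*exp(-x)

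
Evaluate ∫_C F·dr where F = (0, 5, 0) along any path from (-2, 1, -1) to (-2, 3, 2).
10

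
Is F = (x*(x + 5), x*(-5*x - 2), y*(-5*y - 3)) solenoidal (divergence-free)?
No, ∇·F = 2*x + 5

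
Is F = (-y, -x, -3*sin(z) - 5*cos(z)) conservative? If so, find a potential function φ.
Yes, F is conservative. φ = -x*y - 5*sin(z) + 3*cos(z)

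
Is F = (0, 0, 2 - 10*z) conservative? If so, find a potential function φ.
Yes, F is conservative. φ = z*(2 - 5*z)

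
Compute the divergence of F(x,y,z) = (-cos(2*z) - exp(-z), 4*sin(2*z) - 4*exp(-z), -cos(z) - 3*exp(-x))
sin(z)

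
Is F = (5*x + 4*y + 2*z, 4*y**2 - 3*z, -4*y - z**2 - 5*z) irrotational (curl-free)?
No, ∇×F = (-1, 2, -4)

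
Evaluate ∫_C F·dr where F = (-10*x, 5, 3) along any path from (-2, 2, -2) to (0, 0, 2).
22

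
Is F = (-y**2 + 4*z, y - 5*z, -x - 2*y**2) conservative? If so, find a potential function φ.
No, ∇×F = (5 - 4*y, 5, 2*y) ≠ 0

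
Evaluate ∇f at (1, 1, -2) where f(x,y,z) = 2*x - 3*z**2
(2, 0, 12)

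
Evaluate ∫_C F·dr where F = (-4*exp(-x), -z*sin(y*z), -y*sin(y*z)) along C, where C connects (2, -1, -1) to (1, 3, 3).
cos(9) - 4*exp(-2) - cos(1) + 4*exp(-1)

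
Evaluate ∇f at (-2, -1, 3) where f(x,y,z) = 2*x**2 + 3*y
(-8, 3, 0)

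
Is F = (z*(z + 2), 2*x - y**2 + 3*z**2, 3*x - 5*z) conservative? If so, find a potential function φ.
No, ∇×F = (-6*z, 2*z - 1, 2) ≠ 0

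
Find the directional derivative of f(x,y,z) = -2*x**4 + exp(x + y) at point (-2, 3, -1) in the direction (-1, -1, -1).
2*sqrt(3)*(-32 - E)/3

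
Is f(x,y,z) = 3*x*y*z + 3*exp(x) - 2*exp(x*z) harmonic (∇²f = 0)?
No, ∇²f = -2*x**2*exp(x*z) - 2*z**2*exp(x*z) + 3*exp(x)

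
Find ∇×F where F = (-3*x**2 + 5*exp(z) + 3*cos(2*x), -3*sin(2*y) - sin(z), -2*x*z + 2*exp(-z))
(cos(z), 2*z + 5*exp(z), 0)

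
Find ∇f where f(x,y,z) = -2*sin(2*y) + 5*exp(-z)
(0, -4*cos(2*y), -5*exp(-z))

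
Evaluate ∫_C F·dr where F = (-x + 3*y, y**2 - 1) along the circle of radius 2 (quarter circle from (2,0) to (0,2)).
8/3 - 3*pi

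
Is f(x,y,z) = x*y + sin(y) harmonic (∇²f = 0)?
No, ∇²f = -sin(y)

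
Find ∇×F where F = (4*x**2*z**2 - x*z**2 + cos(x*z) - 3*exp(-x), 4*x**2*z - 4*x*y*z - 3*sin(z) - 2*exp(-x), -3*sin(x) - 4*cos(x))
(-4*x**2 + 4*x*y + 3*cos(z), 8*x**2*z - 2*x*z - x*sin(x*z) - 4*sin(x) + 3*cos(x), 8*x*z - 4*y*z + 2*exp(-x))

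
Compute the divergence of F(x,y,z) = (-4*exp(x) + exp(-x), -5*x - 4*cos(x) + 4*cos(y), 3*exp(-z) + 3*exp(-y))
-4*exp(x) - 4*sin(y) - 3*exp(-z) - exp(-x)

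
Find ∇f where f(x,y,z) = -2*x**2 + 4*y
(-4*x, 4, 0)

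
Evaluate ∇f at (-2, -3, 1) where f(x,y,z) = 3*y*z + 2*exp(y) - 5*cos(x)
(-5*sin(2), 2*exp(-3) + 3, -9)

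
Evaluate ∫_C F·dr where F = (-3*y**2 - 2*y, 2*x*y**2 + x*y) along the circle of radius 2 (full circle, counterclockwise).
16*pi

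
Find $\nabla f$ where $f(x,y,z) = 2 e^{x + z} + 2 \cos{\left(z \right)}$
(2*exp(x + z), 0, 2*exp(x + z) - 2*sin(z))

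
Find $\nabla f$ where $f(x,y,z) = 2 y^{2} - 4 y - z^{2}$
(0, 4*y - 4, -2*z)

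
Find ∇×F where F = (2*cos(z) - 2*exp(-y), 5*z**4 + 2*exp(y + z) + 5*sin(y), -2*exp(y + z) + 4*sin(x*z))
(-20*z**3 - 4*exp(y + z), -4*z*cos(x*z) - 2*sin(z), -2*exp(-y))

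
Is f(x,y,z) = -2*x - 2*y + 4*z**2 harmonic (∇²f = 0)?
No, ∇²f = 8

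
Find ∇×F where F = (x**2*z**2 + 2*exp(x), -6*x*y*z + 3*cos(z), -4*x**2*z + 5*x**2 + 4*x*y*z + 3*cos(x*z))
(6*x*y + 4*x*z + 3*sin(z), 2*x**2*z + 8*x*z - 10*x - 4*y*z + 3*z*sin(x*z), -6*y*z)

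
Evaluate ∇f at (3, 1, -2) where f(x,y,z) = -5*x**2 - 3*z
(-30, 0, -3)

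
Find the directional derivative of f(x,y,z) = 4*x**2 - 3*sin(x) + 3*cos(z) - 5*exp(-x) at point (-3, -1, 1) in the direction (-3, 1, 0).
3*sqrt(10)*(-5*exp(3) + 3*cos(3) + 24)/10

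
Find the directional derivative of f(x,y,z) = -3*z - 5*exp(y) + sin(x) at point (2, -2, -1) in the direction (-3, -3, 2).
3*sqrt(22)*(-(cos(2) + 2)*exp(2) + 5)*exp(-2)/22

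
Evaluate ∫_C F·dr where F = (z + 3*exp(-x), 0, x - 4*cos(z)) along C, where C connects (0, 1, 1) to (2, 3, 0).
-3*exp(-2) + 3 + 4*sin(1)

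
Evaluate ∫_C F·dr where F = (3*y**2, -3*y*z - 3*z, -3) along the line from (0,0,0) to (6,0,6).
-18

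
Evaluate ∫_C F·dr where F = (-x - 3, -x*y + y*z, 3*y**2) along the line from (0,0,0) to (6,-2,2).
-100/3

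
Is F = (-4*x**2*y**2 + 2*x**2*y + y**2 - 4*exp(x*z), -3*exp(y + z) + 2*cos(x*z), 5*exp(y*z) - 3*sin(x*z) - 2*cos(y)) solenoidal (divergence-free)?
No, ∇·F = -8*x*y**2 + 4*x*y - 3*x*cos(x*z) + 5*y*exp(y*z) - 4*z*exp(x*z) - 3*exp(y + z)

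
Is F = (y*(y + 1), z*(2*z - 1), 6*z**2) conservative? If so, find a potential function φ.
No, ∇×F = (1 - 4*z, 0, -2*y - 1) ≠ 0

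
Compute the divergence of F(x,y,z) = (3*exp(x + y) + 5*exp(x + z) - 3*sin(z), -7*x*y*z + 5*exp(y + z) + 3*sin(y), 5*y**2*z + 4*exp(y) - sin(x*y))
-7*x*z + 5*y**2 + 3*exp(x + y) + 5*exp(x + z) + 5*exp(y + z) + 3*cos(y)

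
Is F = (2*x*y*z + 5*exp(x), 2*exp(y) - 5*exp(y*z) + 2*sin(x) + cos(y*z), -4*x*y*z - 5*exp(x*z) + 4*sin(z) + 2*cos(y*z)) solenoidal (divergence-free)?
No, ∇·F = -4*x*y - 5*x*exp(x*z) + 2*y*z - 2*y*sin(y*z) - 5*z*exp(y*z) - z*sin(y*z) + 5*exp(x) + 2*exp(y) + 4*cos(z)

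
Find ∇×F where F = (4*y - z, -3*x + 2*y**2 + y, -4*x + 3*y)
(3, 3, -7)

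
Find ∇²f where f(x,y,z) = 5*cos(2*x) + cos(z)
-20*cos(2*x) - cos(z)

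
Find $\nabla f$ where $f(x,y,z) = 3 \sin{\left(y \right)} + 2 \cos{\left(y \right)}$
(0, -2*sin(y) + 3*cos(y), 0)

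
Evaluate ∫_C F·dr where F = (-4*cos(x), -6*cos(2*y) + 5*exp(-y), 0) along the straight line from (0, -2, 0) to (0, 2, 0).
-6*sin(4) + 10*sinh(2)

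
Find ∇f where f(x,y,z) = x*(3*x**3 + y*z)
(12*x**3 + y*z, x*z, x*y)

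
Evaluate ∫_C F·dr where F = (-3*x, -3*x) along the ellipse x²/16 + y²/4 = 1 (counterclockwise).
-24*pi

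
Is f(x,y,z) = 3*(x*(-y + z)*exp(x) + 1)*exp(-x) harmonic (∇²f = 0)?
No, ∇²f = 3*exp(-x)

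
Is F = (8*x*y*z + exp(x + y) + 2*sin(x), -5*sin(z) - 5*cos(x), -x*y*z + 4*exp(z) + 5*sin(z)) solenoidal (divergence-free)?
No, ∇·F = -x*y + 8*y*z + 4*exp(z) + exp(x + y) + 2*cos(x) + 5*cos(z)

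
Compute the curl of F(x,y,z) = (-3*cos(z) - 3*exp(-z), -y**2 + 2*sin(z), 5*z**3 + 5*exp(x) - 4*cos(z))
(-2*cos(z), -5*exp(x) + 3*sin(z) + 3*exp(-z), 0)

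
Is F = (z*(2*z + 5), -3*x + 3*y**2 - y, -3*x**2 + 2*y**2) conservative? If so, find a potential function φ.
No, ∇×F = (4*y, 6*x + 4*z + 5, -3) ≠ 0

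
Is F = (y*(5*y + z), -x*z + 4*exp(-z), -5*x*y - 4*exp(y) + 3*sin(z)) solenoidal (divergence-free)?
No, ∇·F = 3*cos(z)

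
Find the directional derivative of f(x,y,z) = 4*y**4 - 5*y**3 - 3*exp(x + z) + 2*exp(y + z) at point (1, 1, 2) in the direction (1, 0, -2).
-sqrt(5)*exp(3)/5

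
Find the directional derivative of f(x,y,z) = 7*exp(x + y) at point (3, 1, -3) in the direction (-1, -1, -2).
-7*sqrt(6)*exp(4)/3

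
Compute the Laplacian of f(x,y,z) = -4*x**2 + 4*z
-8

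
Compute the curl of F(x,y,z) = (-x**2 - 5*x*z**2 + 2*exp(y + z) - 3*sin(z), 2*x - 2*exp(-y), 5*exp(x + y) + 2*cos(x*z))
(5*exp(x + y), -10*x*z + 2*z*sin(x*z) - 5*exp(x + y) + 2*exp(y + z) - 3*cos(z), 2 - 2*exp(y + z))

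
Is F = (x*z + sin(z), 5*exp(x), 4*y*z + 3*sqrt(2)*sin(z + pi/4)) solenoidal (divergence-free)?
No, ∇·F = 4*y + z + 3*sqrt(2)*cos(z + pi/4)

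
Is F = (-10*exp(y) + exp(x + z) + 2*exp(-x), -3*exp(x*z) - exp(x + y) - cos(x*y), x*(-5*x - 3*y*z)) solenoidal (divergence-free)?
No, ∇·F = ((-3*x*y + x*sin(x*y) - exp(x + y) + exp(x + z))*exp(x) - 2)*exp(-x)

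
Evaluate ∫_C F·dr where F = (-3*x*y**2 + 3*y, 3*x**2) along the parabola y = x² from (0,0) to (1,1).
2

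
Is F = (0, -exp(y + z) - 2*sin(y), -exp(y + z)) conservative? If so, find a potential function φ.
Yes, F is conservative. φ = -exp(y + z) + 2*cos(y)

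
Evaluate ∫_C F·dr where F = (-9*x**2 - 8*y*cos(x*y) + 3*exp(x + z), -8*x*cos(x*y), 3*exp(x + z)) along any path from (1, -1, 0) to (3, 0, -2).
-78 - 8*sin(1)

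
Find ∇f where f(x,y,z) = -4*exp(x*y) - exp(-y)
(-4*y*exp(x*y), -4*x*exp(x*y) + exp(-y), 0)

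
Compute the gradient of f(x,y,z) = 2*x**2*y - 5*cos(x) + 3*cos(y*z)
(4*x*y + 5*sin(x), 2*x**2 - 3*z*sin(y*z), -3*y*sin(y*z))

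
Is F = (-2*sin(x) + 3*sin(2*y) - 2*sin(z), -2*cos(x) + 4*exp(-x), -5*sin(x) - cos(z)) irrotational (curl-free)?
No, ∇×F = (0, 5*cos(x) - 2*cos(z), 2*sin(x) - 6*cos(2*y) - 4*exp(-x))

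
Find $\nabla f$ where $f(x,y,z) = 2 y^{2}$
(0, 4*y, 0)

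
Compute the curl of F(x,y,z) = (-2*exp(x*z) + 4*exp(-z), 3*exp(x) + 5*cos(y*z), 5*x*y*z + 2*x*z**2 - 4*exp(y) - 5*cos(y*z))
(5*x*z + 5*y*sin(y*z) + 5*z*sin(y*z) - 4*exp(y), -2*x*exp(x*z) - 5*y*z - 2*z**2 - 4*exp(-z), 3*exp(x))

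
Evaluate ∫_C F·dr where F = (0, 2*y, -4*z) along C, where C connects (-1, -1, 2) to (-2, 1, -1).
6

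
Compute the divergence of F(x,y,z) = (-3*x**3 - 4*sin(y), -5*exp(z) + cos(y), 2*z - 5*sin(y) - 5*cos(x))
-9*x**2 - sin(y) + 2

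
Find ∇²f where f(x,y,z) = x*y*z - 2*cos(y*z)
2*(y**2 + z**2)*cos(y*z)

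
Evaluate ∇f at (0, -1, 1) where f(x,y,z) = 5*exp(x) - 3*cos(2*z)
(5, 0, 6*sin(2))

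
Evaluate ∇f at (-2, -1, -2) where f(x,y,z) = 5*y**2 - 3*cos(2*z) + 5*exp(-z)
(0, -10, -5*exp(2) - 6*sin(4))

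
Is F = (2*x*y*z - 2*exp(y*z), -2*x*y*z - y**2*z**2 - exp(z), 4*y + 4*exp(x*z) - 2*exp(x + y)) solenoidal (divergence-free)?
No, ∇·F = -2*x*z + 4*x*exp(x*z) - 2*y*z**2 + 2*y*z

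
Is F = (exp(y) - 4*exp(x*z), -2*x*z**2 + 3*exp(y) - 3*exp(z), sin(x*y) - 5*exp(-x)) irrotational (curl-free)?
No, ∇×F = (4*x*z + x*cos(x*y) + 3*exp(z), -4*x*exp(x*z) - y*cos(x*y) - 5*exp(-x), -2*z**2 - exp(y))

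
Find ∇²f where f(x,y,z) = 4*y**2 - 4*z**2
0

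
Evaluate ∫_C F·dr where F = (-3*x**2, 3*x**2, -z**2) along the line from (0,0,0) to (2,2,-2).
8/3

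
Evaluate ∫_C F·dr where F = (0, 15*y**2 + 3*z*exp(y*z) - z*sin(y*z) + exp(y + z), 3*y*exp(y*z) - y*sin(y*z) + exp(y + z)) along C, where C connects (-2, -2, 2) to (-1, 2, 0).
-3*exp(-4) - cos(4) + exp(2) + 83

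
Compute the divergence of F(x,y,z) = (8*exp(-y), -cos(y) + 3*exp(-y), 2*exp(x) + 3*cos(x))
sin(y) - 3*exp(-y)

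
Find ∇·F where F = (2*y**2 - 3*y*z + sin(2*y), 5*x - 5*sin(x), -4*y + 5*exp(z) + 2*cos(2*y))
5*exp(z)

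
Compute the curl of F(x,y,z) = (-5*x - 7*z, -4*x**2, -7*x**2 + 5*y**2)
(10*y, 14*x - 7, -8*x)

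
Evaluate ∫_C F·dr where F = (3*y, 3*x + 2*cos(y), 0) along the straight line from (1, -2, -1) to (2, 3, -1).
2*sin(3) + 2*sin(2) + 24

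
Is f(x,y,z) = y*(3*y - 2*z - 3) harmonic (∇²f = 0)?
No, ∇²f = 6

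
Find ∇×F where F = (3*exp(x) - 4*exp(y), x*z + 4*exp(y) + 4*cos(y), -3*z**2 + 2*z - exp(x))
(-x, exp(x), z + 4*exp(y))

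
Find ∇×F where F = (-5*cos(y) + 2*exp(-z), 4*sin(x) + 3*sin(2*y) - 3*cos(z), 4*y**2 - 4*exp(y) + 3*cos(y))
(8*y - 4*exp(y) - 3*sin(y) - 3*sin(z), -2*exp(-z), -5*sin(y) + 4*cos(x))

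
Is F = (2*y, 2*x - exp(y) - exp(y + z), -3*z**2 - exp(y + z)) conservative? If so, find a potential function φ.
Yes, F is conservative. φ = 2*x*y - z**3 - exp(y) - exp(y + z)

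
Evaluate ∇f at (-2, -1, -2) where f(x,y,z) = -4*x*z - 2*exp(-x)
(8 + 2*exp(2), 0, 8)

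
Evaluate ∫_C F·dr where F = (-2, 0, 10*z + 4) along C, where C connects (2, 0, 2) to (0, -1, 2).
4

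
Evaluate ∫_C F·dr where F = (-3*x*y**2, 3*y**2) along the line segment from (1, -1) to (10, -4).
-5625/4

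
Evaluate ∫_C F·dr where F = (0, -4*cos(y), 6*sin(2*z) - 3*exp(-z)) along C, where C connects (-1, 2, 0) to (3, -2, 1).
3*exp(-1) - 3*cos(2) + 8*sin(2)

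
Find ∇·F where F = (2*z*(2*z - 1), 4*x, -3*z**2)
-6*z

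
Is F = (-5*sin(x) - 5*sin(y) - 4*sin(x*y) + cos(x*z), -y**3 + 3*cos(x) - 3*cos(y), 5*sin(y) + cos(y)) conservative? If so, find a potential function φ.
No, ∇×F = (-sin(y) + 5*cos(y), -x*sin(x*z), 4*x*cos(x*y) - 3*sin(x) + 5*cos(y)) ≠ 0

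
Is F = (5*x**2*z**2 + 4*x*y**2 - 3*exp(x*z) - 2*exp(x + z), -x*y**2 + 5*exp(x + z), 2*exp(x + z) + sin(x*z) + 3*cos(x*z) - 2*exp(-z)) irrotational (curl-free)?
No, ∇×F = (-5*exp(x + z), 10*x**2*z - 3*x*exp(x*z) + 3*z*sin(x*z) - z*cos(x*z) - 4*exp(x + z), -8*x*y - y**2 + 5*exp(x + z))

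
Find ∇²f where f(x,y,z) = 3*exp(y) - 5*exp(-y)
3*exp(y) - 5*exp(-y)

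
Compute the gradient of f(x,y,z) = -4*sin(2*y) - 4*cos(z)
(0, -8*cos(2*y), 4*sin(z))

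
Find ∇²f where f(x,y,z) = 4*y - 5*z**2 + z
-10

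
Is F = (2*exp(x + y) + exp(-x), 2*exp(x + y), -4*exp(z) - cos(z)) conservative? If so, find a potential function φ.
Yes, F is conservative. φ = -4*exp(z) + 2*exp(x + y) - sin(z) - exp(-x)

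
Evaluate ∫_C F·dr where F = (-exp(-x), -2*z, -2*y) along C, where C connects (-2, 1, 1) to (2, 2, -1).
6 - 2*sinh(2)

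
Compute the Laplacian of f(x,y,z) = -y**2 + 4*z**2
6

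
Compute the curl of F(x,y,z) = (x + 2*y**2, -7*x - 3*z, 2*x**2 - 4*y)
(-1, -4*x, -4*y - 7)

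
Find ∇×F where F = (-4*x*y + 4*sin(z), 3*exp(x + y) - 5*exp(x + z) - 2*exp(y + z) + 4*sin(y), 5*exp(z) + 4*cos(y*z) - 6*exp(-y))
(((-4*z*sin(y*z) + 5*exp(x + z) + 2*exp(y + z))*exp(y) + 6)*exp(-y), 4*cos(z), 4*x + 3*exp(x + y) - 5*exp(x + z))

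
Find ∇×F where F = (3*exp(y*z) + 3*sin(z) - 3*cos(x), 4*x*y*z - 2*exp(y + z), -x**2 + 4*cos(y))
(-4*x*y + 2*exp(y + z) - 4*sin(y), 2*x + 3*y*exp(y*z) + 3*cos(z), z*(4*y - 3*exp(y*z)))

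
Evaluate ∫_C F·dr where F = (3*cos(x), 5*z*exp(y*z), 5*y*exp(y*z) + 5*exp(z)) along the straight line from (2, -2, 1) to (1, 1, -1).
-5*E - 3*sin(2) - 5*exp(-2) + 3*sin(1) + 10*exp(-1)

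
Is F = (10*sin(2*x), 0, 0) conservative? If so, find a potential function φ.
Yes, F is conservative. φ = -5*cos(2*x)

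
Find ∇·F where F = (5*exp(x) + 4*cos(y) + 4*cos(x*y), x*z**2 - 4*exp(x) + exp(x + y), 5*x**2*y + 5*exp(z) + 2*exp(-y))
-4*y*sin(x*y) + 5*exp(x) + 5*exp(z) + exp(x + y)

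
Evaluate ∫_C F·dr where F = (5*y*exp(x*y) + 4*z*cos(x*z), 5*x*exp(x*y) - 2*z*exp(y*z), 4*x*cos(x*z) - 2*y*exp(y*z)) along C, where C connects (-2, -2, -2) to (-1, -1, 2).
-3*exp(4) - 4*sin(2) - 2*exp(-2) - 4*sin(4) + 5*E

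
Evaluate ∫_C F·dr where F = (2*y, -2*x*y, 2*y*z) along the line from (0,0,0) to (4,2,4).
56/3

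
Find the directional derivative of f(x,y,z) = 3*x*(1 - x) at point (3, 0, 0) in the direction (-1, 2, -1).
5*sqrt(6)/2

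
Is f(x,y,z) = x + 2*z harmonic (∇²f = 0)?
Yes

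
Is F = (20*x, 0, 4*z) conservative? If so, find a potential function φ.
Yes, F is conservative. φ = 10*x**2 + 2*z**2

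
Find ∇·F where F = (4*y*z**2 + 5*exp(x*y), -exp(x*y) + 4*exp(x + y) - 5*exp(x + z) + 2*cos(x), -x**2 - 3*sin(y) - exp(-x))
-x*exp(x*y) + 5*y*exp(x*y) + 4*exp(x + y)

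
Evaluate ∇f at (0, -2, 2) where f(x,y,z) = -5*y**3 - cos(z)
(0, -60, sin(2))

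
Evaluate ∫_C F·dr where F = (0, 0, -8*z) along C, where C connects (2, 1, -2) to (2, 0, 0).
16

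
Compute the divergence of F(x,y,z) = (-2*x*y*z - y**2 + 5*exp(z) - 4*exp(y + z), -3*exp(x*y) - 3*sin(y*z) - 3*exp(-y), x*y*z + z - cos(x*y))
x*y - 3*x*exp(x*y) - 2*y*z - 3*z*cos(y*z) + 1 + 3*exp(-y)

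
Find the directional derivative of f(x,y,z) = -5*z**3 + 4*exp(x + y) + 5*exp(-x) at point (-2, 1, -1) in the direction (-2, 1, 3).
sqrt(14)*(-45*E - 4 + 10*exp(3))*exp(-1)/14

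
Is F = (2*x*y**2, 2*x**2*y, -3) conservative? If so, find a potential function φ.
Yes, F is conservative. φ = x**2*y**2 - 3*z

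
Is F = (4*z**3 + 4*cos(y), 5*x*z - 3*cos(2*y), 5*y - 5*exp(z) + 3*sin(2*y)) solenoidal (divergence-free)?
No, ∇·F = -5*exp(z) + 6*sin(2*y)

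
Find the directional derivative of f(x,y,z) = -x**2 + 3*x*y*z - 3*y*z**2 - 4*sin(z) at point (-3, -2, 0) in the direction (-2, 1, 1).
sqrt(6)/3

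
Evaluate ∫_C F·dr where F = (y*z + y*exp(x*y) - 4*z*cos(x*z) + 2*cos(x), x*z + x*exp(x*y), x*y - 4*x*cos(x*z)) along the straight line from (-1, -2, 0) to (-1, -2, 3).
4*sin(3) + 6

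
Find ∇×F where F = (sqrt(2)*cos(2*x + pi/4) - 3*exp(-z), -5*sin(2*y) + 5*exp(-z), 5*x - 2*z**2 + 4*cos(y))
(-4*sin(y) + 5*exp(-z), -5 + 3*exp(-z), 0)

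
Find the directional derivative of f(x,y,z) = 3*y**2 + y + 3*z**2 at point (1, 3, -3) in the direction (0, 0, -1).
18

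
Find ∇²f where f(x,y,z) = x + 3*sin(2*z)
-12*sin(2*z)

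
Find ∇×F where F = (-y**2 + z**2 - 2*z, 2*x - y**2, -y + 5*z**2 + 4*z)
(-1, 2*z - 2, 2*y + 2)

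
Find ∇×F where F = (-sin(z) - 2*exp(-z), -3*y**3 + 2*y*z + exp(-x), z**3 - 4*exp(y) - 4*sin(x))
(-2*y - 4*exp(y), 4*cos(x) - cos(z) + 2*exp(-z), -exp(-x))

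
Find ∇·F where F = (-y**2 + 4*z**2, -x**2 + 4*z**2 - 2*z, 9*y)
0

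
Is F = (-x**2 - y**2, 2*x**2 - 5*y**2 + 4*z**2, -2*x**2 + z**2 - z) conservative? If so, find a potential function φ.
No, ∇×F = (-8*z, 4*x, 4*x + 2*y) ≠ 0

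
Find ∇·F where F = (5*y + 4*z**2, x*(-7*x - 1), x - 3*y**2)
0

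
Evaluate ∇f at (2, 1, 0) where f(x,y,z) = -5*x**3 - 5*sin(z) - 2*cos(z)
(-60, 0, -5)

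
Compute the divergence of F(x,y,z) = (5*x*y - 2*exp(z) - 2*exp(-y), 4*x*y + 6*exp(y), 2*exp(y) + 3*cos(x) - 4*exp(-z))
4*x + 5*y + 6*exp(y) + 4*exp(-z)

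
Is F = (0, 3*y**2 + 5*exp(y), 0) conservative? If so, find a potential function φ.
Yes, F is conservative. φ = y**3 + 5*exp(y)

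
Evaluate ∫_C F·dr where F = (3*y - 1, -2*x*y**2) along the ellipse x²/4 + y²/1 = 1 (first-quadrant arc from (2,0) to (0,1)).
2 - 7*pi/4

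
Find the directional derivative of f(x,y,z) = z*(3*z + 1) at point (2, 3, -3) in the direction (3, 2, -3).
51*sqrt(22)/22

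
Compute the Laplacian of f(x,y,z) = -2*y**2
-4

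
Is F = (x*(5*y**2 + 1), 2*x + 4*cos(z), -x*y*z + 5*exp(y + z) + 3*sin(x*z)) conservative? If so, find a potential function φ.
No, ∇×F = (-x*z + 5*exp(y + z) + 4*sin(z), z*(y - 3*cos(x*z)), -10*x*y + 2) ≠ 0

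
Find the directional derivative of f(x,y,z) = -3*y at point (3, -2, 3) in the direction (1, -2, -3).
3*sqrt(14)/7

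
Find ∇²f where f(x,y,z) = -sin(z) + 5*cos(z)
sin(z) - 5*cos(z)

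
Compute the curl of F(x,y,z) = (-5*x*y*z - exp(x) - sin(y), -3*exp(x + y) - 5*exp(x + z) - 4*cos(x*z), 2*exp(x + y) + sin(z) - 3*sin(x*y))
(-4*x*sin(x*z) - 3*x*cos(x*y) + 2*exp(x + y) + 5*exp(x + z), -5*x*y + 3*y*cos(x*y) - 2*exp(x + y), 5*x*z + 4*z*sin(x*z) - 3*exp(x + y) - 5*exp(x + z) + cos(y))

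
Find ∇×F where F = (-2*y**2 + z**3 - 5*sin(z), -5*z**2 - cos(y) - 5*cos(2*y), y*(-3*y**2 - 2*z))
(-9*y**2 + 8*z, 3*z**2 - 5*cos(z), 4*y)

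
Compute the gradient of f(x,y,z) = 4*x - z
(4, 0, -1)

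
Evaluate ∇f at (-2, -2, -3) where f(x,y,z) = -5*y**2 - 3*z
(0, 20, -3)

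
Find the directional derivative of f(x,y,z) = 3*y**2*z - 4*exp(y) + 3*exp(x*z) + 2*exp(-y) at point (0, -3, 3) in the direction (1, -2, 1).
2*sqrt(6)*(-sinh(3) + 3*cosh(3) + 36)/3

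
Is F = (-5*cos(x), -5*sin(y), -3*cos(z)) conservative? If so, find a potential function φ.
Yes, F is conservative. φ = -5*sin(x) - 3*sin(z) + 5*cos(y)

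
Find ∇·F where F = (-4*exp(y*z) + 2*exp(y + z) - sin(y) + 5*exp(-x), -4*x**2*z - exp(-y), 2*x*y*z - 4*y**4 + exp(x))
2*x*y + exp(-y) - 5*exp(-x)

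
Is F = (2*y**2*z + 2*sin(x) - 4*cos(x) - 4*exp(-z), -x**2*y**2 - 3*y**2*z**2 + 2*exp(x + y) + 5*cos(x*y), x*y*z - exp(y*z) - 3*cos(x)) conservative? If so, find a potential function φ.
No, ∇×F = (z*(x + 6*y**2 - exp(y*z)), 2*y**2 - y*z - 3*sin(x) + 4*exp(-z), -2*x*y**2 - 4*y*z - 5*y*sin(x*y) + 2*exp(x + y)) ≠ 0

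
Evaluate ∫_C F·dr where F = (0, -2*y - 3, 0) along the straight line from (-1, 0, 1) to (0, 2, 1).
-10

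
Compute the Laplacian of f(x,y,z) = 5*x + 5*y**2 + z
10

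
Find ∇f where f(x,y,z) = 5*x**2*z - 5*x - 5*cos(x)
(10*x*z + 5*sin(x) - 5, 0, 5*x**2)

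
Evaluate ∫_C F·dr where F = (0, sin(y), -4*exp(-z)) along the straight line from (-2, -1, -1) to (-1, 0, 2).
-4*E - 1 + cos(1) + 4*exp(-2)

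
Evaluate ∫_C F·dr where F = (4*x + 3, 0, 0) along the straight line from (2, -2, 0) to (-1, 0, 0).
-15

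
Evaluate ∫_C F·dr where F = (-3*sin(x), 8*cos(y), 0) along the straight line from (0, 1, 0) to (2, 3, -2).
-8*sin(1) - 3 + 3*cos(2) + 8*sin(3)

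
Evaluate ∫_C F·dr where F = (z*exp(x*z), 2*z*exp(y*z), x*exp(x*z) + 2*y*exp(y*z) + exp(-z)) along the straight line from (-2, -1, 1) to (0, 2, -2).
(-exp(6) - exp(3) - exp(2) + 2 + exp(4))*exp(-4)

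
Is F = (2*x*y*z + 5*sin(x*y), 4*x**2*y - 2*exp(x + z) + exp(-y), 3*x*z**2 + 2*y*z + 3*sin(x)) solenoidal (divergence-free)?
No, ∇·F = 4*x**2 + 6*x*z + 2*y*z + 5*y*cos(x*y) + 2*y - exp(-y)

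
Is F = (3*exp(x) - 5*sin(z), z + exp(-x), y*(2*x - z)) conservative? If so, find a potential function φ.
No, ∇×F = (2*x - z - 1, -2*y - 5*cos(z), -exp(-x)) ≠ 0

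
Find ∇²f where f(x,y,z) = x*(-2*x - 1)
-4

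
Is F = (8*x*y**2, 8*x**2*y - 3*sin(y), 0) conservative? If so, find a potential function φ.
Yes, F is conservative. φ = 4*x**2*y**2 + 3*cos(y)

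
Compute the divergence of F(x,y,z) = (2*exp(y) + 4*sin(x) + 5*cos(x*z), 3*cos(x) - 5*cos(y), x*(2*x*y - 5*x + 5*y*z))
5*x*y - 5*z*sin(x*z) + 5*sin(y) + 4*cos(x)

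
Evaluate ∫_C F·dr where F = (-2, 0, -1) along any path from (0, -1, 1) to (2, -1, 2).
-5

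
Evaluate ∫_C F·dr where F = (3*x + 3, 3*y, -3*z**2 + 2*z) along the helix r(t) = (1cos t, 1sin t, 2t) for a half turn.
-8*pi**3 - 6 + 4*pi**2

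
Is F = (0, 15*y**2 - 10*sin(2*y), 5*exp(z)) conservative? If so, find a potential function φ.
Yes, F is conservative. φ = 5*y**3 + 5*exp(z) + 5*cos(2*y)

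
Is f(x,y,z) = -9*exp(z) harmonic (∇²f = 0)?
No, ∇²f = -9*exp(z)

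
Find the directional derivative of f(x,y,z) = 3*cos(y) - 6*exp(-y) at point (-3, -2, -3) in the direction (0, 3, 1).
9*sqrt(10)*(sin(2) + 2*exp(2))/10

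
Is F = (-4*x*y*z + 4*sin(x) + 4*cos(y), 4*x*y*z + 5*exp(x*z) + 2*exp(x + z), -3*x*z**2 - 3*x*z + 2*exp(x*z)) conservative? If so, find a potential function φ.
No, ∇×F = (-4*x*y - 5*x*exp(x*z) - 2*exp(x + z), -4*x*y + 3*z**2 - 2*z*exp(x*z) + 3*z, 4*x*z + 4*y*z + 5*z*exp(x*z) + 2*exp(x + z) + 4*sin(y)) ≠ 0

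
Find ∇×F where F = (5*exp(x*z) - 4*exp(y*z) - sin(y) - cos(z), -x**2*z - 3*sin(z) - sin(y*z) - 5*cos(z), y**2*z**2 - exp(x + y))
(x**2 + 2*y*z**2 + y*cos(y*z) - exp(x + y) - 5*sin(z) + 3*cos(z), 5*x*exp(x*z) - 4*y*exp(y*z) + exp(x + y) + sin(z), -2*x*z + 4*z*exp(y*z) + cos(y))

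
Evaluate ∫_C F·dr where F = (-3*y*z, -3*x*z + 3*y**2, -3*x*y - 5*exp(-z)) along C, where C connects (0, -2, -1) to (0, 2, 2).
-5*E + 5*exp(-2) + 16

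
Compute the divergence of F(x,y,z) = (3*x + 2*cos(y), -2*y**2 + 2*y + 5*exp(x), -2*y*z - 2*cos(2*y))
5 - 6*y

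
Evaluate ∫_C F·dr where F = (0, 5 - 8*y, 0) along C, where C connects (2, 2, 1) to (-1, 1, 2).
7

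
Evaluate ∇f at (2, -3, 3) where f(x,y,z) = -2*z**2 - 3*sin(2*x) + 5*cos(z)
(-6*cos(4), 0, -12 - 5*sin(3))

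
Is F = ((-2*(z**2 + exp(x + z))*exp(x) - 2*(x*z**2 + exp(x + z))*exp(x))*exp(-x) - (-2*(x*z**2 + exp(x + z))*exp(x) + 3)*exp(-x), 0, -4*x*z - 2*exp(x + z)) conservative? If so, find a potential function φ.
Yes, F is conservative. φ = (-2*(x*z**2 + exp(x + z))*exp(x) + 3)*exp(-x)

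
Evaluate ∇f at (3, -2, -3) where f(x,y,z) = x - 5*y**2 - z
(1, 20, -1)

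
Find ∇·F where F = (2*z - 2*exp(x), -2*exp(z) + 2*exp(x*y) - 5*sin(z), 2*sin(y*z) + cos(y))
2*x*exp(x*y) + 2*y*cos(y*z) - 2*exp(x)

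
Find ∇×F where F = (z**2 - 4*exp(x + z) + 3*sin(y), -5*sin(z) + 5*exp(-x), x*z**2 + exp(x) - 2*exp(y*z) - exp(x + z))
(-2*z*exp(y*z) + 5*cos(z), -z**2 + 2*z - exp(x) - 3*exp(x + z), -3*cos(y) - 5*exp(-x))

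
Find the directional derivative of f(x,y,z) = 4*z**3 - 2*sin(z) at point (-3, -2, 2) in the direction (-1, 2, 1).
sqrt(6)*(24 - cos(2))/3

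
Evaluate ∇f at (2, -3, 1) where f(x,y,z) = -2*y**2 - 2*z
(0, 12, -2)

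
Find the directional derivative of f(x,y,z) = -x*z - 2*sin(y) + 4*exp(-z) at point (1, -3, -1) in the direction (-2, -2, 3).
sqrt(17)*(-12*E - 5 + 4*cos(3))/17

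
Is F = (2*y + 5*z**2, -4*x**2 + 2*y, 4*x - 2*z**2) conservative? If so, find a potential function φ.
No, ∇×F = (0, 10*z - 4, -8*x - 2) ≠ 0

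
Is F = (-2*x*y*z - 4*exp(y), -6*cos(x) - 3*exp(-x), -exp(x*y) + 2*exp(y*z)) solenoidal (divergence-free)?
No, ∇·F = 2*y*(-z + exp(y*z))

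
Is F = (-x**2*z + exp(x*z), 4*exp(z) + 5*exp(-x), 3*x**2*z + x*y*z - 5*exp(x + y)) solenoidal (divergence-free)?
No, ∇·F = 3*x**2 + x*y - 2*x*z + z*exp(x*z)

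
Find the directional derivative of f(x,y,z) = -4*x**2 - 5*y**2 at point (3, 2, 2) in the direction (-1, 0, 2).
24*sqrt(5)/5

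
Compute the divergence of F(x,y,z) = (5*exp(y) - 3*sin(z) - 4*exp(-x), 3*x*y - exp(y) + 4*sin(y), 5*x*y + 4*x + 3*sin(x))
3*x - exp(y) + 4*cos(y) + 4*exp(-x)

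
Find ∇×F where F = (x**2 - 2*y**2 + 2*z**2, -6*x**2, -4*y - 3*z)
(-4, 4*z, -12*x + 4*y)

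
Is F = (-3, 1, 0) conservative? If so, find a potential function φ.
Yes, F is conservative. φ = -3*x + y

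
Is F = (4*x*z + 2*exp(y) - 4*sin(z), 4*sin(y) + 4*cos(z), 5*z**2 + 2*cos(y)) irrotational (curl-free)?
No, ∇×F = (-2*sin(y) + 4*sin(z), 4*x - 4*cos(z), -2*exp(y))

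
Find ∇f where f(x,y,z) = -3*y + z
(0, -3, 1)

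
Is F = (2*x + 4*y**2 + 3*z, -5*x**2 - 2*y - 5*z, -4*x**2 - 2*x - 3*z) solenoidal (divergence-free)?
No, ∇·F = -3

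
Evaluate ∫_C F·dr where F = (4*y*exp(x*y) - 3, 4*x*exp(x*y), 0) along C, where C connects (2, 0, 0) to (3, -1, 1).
-7 + 4*exp(-3)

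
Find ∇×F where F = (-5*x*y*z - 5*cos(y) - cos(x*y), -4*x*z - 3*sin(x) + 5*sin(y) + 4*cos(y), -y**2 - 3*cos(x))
(4*x - 2*y, -5*x*y - 3*sin(x), 5*x*z - x*sin(x*y) - 4*z - 5*sin(y) - 3*cos(x))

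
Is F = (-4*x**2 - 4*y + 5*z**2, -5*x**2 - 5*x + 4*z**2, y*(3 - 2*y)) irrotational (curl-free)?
No, ∇×F = (-4*y - 8*z + 3, 10*z, -10*x - 1)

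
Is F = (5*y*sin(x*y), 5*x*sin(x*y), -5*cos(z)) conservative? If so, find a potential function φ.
Yes, F is conservative. φ = -5*sin(z) - 5*cos(x*y)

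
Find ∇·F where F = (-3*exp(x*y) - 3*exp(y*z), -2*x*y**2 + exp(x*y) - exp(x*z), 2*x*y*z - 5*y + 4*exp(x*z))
-2*x*y + x*exp(x*y) + 4*x*exp(x*z) - 3*y*exp(x*y)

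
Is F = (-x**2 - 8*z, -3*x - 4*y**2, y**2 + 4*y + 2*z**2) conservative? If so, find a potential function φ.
No, ∇×F = (2*y + 4, -8, -3) ≠ 0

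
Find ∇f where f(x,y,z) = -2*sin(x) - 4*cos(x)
(4*sin(x) - 2*cos(x), 0, 0)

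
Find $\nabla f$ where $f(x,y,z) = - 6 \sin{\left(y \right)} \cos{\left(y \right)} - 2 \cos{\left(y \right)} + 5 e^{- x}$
(-5*exp(-x), 2*sin(y) - 6*cos(2*y), 0)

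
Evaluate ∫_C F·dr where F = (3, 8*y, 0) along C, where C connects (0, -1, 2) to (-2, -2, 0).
6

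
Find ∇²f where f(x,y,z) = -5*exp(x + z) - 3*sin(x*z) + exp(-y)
3*x**2*sin(x*z) + 3*z**2*sin(x*z) - 10*exp(x + z) + exp(-y)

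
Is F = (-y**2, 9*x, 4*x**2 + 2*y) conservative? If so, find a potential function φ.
No, ∇×F = (2, -8*x, 2*y + 9) ≠ 0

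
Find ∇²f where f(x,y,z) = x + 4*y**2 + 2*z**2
12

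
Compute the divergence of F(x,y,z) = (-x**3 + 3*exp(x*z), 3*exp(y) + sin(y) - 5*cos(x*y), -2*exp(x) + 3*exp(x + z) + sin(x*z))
-3*x**2 + 5*x*sin(x*y) + x*cos(x*z) + 3*z*exp(x*z) + 3*exp(y) + 3*exp(x + z) + cos(y)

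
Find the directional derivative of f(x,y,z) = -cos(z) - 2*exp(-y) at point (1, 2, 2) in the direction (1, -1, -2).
-sqrt(6)*(1 + exp(2)*sin(2))*exp(-2)/3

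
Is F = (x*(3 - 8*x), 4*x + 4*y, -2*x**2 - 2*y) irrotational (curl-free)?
No, ∇×F = (-2, 4*x, 4)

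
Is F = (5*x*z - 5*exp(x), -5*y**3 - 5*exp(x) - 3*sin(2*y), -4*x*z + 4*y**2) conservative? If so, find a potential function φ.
No, ∇×F = (8*y, 5*x + 4*z, -5*exp(x)) ≠ 0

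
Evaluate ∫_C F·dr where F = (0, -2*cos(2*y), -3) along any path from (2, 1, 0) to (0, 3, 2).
-6 - sin(6) + sin(2)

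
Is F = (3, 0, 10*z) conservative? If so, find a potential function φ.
Yes, F is conservative. φ = 3*x + 5*z**2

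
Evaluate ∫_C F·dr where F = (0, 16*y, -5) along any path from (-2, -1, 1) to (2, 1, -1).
10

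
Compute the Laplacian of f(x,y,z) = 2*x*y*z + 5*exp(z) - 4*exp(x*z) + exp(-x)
-4*x**2*exp(x*z) - 4*z**2*exp(x*z) + 5*exp(z) + exp(-x)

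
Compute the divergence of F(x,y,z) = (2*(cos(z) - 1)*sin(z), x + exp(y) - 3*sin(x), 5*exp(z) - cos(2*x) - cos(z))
exp(y) + 5*exp(z) + sin(z)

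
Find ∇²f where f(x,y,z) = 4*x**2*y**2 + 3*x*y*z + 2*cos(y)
8*x**2 + 8*y**2 - 2*cos(y)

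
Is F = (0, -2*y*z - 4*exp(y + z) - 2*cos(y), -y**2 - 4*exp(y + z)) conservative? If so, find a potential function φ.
Yes, F is conservative. φ = -y**2*z - 4*exp(y + z) - 2*sin(y)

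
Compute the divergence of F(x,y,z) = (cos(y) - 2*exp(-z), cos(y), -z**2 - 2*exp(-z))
-2*z - sin(y) + 2*exp(-z)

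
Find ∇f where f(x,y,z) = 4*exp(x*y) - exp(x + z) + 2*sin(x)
(4*y*exp(x*y) - exp(x + z) + 2*cos(x), 4*x*exp(x*y), -exp(x + z))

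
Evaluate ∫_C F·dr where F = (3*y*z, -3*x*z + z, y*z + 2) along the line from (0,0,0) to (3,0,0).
0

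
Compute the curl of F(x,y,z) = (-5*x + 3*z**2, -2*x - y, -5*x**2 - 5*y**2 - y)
(-10*y - 1, 10*x + 6*z, -2)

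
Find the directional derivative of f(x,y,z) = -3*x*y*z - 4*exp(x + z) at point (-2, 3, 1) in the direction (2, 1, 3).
sqrt(14)*(-10 + 21*E)*exp(-1)/7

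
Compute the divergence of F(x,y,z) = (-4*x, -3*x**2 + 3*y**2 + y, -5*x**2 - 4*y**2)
6*y - 3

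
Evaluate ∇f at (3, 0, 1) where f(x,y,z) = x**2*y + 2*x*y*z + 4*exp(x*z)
(4*exp(3), 15, 12*exp(3))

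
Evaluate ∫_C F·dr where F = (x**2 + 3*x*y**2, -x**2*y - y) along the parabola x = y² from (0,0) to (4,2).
218/3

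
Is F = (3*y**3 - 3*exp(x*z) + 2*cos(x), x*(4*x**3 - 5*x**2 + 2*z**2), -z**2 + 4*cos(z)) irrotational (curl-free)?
No, ∇×F = (-4*x*z, -3*x*exp(x*z), 16*x**3 - 15*x**2 - 9*y**2 + 2*z**2)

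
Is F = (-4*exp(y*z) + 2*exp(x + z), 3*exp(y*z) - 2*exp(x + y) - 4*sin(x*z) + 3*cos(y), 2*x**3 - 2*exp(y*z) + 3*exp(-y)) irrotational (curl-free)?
No, ∇×F = (4*x*cos(x*z) - 3*y*exp(y*z) - 2*z*exp(y*z) - 3*exp(-y), -6*x**2 - 4*y*exp(y*z) + 2*exp(x + z), 4*z*exp(y*z) - 4*z*cos(x*z) - 2*exp(x + y))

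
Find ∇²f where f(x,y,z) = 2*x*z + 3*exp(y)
3*exp(y)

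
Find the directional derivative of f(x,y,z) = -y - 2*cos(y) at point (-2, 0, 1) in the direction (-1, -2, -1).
sqrt(6)/3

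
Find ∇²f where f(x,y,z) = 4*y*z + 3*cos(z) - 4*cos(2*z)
-3*cos(z) + 16*cos(2*z)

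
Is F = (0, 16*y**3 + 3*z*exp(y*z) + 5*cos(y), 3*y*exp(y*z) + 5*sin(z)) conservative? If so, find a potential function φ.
Yes, F is conservative. φ = 4*y**4 + 3*exp(y*z) + 5*sin(y) - 5*cos(z)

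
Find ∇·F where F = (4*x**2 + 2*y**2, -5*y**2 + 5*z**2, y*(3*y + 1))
8*x - 10*y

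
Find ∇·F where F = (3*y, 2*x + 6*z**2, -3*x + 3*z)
3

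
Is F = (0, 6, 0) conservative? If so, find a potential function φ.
Yes, F is conservative. φ = 6*y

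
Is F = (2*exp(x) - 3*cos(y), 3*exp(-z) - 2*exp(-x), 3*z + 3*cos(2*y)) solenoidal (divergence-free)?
No, ∇·F = 2*exp(x) + 3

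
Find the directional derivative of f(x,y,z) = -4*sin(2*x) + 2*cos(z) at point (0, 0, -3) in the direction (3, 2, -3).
-3*sqrt(22)*(sin(3) + 4)/11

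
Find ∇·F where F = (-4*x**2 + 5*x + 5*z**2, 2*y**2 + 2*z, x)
-8*x + 4*y + 5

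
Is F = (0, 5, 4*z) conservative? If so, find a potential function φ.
Yes, F is conservative. φ = 5*y + 2*z**2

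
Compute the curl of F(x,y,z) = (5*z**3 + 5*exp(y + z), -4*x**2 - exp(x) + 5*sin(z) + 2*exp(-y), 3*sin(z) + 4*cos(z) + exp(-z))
(-5*cos(z), 15*z**2 + 5*exp(y + z), -8*x - exp(x) - 5*exp(y + z))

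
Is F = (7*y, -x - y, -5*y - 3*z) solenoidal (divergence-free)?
No, ∇·F = -4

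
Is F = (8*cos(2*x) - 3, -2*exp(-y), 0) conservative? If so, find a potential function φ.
Yes, F is conservative. φ = -3*x + 4*sin(2*x) + 2*exp(-y)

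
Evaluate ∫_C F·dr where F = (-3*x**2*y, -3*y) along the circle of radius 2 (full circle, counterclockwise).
12*pi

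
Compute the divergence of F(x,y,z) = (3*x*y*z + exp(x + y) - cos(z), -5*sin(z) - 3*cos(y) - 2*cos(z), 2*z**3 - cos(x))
3*y*z + 6*z**2 + exp(x + y) + 3*sin(y)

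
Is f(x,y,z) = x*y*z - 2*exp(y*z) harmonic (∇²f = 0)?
No, ∇²f = 2*(-y**2 - z**2)*exp(y*z)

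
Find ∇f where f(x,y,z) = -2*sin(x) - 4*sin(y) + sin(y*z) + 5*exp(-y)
(-2*cos(x), z*cos(y*z) - 4*cos(y) - 5*exp(-y), y*cos(y*z))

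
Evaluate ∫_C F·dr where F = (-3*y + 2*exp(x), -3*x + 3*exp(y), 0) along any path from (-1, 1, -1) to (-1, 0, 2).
-3*E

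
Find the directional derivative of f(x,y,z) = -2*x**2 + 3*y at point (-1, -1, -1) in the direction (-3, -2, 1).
-9*sqrt(14)/7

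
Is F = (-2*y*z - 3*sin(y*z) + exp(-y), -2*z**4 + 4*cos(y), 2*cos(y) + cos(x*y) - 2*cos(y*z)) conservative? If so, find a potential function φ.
No, ∇×F = (-x*sin(x*y) + 8*z**3 + 2*z*sin(y*z) - 2*sin(y), y*(sin(x*y) - 3*cos(y*z) - 2), 3*z*cos(y*z) + 2*z + exp(-y)) ≠ 0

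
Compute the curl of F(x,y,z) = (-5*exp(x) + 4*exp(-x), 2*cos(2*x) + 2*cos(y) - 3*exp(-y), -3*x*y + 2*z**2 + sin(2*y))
(-3*x + 2*cos(2*y), 3*y, -4*sin(2*x))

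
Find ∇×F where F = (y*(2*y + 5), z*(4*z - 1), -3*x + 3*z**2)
(1 - 8*z, 3, -4*y - 5)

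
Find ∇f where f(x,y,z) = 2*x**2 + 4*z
(4*x, 0, 4)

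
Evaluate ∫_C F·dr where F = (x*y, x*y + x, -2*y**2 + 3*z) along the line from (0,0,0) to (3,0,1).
3/2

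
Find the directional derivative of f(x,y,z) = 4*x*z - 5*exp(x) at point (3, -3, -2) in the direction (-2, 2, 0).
sqrt(2)*(8 + 5*exp(3))/2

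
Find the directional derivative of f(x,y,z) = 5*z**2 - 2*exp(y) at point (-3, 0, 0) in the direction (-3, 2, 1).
-2*sqrt(14)/7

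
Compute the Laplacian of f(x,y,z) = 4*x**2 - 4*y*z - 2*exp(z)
8 - 2*exp(z)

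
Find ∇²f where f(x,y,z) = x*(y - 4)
0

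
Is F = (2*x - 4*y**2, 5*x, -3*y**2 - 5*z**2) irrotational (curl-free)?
No, ∇×F = (-6*y, 0, 8*y + 5)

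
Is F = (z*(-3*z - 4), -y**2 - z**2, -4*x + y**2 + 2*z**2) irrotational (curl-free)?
No, ∇×F = (2*y + 2*z, -6*z, 0)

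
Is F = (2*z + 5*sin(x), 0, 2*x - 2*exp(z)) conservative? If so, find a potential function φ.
Yes, F is conservative. φ = 2*x*z - 2*exp(z) - 5*cos(x)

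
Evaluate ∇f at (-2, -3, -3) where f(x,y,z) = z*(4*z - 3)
(0, 0, -27)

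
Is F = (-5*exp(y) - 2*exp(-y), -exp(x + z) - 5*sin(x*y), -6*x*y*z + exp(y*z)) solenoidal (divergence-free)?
No, ∇·F = -6*x*y - 5*x*cos(x*y) + y*exp(y*z)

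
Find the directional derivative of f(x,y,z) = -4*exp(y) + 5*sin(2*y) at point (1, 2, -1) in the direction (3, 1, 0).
sqrt(10)*(-2*exp(2)/5 + cos(4))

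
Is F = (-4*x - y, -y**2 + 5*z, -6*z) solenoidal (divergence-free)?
No, ∇·F = -2*y - 10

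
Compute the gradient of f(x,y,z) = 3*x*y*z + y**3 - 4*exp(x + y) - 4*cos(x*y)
(3*y*z + 4*y*sin(x*y) - 4*exp(x + y), 3*x*z + 4*x*sin(x*y) + 3*y**2 - 4*exp(x + y), 3*x*y)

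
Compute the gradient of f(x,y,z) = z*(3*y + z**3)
(0, 3*z, 3*y + 4*z**3)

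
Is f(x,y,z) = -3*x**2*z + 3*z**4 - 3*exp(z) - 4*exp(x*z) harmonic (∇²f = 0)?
No, ∇²f = -4*x**2*exp(x*z) + 36*z**2 - 2*z*(2*z*exp(x*z) + 3) - 3*exp(z)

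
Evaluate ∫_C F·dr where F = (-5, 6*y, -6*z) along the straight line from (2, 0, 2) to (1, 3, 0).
44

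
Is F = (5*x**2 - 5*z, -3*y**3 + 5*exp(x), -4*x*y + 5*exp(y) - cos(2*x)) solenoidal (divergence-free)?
No, ∇·F = 10*x - 9*y**2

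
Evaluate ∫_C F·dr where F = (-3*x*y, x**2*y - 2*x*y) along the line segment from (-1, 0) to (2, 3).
-63/4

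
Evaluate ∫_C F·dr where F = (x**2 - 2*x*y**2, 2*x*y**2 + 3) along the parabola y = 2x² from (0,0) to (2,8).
11056/21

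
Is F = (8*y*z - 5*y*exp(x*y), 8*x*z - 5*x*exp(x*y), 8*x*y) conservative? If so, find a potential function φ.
Yes, F is conservative. φ = 8*x*y*z - 5*exp(x*y)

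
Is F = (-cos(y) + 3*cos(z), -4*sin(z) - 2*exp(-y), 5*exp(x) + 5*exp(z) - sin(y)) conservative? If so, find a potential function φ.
No, ∇×F = (-cos(y) + 4*cos(z), -5*exp(x) - 3*sin(z), -sin(y)) ≠ 0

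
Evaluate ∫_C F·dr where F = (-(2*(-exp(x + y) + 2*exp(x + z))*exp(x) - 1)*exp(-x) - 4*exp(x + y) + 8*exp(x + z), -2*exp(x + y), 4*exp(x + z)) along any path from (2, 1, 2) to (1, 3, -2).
(-6*exp(6) + 1 + 3*E + 2*exp(5))*exp(-2)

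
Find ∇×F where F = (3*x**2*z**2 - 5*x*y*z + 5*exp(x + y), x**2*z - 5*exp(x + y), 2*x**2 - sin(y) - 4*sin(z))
(-x**2 - cos(y), x*(6*x*z - 5*y - 4), 7*x*z - 10*exp(x + y))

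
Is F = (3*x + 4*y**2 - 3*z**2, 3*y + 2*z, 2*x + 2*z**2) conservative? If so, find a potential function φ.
No, ∇×F = (-2, -6*z - 2, -8*y) ≠ 0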